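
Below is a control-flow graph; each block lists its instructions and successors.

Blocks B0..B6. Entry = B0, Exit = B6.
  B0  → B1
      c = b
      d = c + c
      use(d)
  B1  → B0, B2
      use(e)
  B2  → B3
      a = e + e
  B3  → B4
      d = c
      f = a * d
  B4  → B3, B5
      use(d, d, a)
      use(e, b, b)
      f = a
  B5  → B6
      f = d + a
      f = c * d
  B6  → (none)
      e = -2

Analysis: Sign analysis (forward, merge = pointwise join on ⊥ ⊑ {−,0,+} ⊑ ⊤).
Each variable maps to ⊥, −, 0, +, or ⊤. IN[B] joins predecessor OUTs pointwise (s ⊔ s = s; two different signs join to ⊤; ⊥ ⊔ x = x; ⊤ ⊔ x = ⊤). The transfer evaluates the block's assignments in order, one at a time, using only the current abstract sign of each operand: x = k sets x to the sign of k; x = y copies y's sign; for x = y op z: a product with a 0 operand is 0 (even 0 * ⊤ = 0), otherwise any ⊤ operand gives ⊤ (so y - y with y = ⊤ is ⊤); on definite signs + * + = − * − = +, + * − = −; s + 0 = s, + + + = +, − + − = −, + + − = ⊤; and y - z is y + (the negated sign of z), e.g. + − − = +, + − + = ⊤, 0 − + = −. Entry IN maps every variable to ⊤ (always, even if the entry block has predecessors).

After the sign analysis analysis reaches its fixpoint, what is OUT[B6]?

Per-block solution:
  B0:  IN=(all ⊤)  OUT=(all ⊤)
  B1:  IN=(all ⊤)  OUT=(all ⊤)
  B2:  IN=(all ⊤)  OUT=(all ⊤)
  B3:  IN=(all ⊤)  OUT=(all ⊤)
  B4:  IN=(all ⊤)  OUT=(all ⊤)
  B5:  IN=(all ⊤)  OUT=(all ⊤)
  B6:  IN=(all ⊤)  OUT={e:-; rest ⊤}

Merge at B6: IN[B6] = OUT[B5] = {a: ⊤, b: ⊤, c: ⊤, d: ⊤, e: ⊤, f: ⊤}
Applying B6's transfer function to that IN value gives OUT[B6] (row B6 above).

Answer: {a: ⊤, b: ⊤, c: ⊤, d: ⊤, e: -, f: ⊤}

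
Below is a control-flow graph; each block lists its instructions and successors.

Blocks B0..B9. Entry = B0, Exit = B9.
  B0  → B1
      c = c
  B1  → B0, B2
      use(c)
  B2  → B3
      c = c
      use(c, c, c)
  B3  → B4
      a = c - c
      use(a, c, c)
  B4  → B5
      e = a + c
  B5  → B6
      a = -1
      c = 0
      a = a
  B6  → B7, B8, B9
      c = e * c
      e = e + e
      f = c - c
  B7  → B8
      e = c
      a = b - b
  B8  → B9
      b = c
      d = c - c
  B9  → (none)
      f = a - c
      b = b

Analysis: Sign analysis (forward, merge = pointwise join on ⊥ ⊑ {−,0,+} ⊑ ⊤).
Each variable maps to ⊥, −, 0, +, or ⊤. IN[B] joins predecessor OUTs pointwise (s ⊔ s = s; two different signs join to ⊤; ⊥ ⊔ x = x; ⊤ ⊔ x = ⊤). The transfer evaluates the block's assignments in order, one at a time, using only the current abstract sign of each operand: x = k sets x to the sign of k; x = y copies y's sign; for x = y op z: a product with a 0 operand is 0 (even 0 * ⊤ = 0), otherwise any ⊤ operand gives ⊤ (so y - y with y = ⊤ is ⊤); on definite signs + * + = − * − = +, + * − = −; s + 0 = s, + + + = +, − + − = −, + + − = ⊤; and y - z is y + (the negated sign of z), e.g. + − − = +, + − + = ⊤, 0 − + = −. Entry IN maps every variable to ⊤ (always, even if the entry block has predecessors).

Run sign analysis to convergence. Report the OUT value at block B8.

Per-block solution:
  B0:   IN=(all ⊤)   OUT=(all ⊤)
  B1:   IN=(all ⊤)   OUT=(all ⊤)
  B2:   IN=(all ⊤)   OUT=(all ⊤)
  B3:   IN=(all ⊤)   OUT=(all ⊤)
  B4:   IN=(all ⊤)   OUT=(all ⊤)
  B5:   IN=(all ⊤)   OUT={a:-, c:0; rest ⊤}
  B6:   IN={a:-, c:0; rest ⊤}   OUT={a:-, c:0, f:0; rest ⊤}
  B7:   IN={a:-, c:0, f:0; rest ⊤}   OUT={c:0, e:0, f:0; rest ⊤}
  B8:   IN={c:0, f:0; rest ⊤}   OUT={b:0, c:0, d:0, f:0; rest ⊤}
  B9:   IN={c:0, f:0; rest ⊤}   OUT={c:0; rest ⊤}

Merge at B8: IN[B8] = OUT[B6] ⊔ OUT[B7] = {a: ⊤, b: ⊤, c: 0, d: ⊤, e: ⊤, f: 0}
Applying B8's transfer function to that IN value gives OUT[B8] (row B8 above).

Answer: {a: ⊤, b: 0, c: 0, d: 0, e: ⊤, f: 0}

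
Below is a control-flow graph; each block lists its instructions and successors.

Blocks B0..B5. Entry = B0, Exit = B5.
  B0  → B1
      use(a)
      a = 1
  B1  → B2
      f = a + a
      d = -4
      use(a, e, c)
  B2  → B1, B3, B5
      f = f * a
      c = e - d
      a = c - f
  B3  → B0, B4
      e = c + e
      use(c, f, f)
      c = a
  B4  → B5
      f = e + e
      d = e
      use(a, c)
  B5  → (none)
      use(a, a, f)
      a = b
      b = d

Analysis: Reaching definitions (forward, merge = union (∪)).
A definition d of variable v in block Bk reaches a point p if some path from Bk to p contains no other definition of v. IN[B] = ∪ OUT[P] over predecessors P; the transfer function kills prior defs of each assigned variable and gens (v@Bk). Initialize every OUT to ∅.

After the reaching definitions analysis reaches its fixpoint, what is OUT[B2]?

Answer: {a@B2, c@B2, d@B1, e@B3, f@B2}

Derivation:
Per-block solution:
  B0: | IN={a@B2, c@B3, d@B1, e@B3, f@B2} | OUT={a@B0, c@B3, d@B1, e@B3, f@B2}
  B1: | IN={a@B0, a@B2, c@B2, c@B3, d@B1, e@B3, f@B2} | OUT={a@B0, a@B2, c@B2, c@B3, d@B1, e@B3, f@B1}
  B2: | IN={a@B0, a@B2, c@B2, c@B3, d@B1, e@B3, f@B1} | OUT={a@B2, c@B2, d@B1, e@B3, f@B2}
  B3: | IN={a@B2, c@B2, d@B1, e@B3, f@B2} | OUT={a@B2, c@B3, d@B1, e@B3, f@B2}
  B4: | IN={a@B2, c@B3, d@B1, e@B3, f@B2} | OUT={a@B2, c@B3, d@B4, e@B3, f@B4}
  B5: | IN={a@B2, c@B2, c@B3, d@B1, d@B4, e@B3, f@B2, f@B4} | OUT={a@B5, b@B5, c@B2, c@B3, d@B1, d@B4, e@B3, f@B2, f@B4}

Merge at B2: IN[B2] = OUT[B1] = {a@B0, a@B2, c@B2, c@B3, d@B1, e@B3, f@B1}
Applying B2's transfer function to that IN value gives OUT[B2] (row B2 above).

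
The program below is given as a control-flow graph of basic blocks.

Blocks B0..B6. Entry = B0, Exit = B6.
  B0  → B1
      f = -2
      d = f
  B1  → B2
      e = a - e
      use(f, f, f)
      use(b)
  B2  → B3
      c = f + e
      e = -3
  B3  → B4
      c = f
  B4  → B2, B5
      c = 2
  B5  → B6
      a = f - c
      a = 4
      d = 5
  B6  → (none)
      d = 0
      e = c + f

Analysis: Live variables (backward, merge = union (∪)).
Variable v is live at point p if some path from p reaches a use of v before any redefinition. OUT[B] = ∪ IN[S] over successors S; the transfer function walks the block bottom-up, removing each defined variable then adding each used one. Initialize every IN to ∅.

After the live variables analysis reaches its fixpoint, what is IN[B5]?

Answer: {c, f}

Derivation:
Converged values:
  B0:   IN={a, b, e}   OUT={a, b, e, f}
  B1:   IN={a, b, e, f}   OUT={e, f}
  B2:   IN={e, f}   OUT={e, f}
  B3:   IN={e, f}   OUT={e, f}
  B4:   IN={e, f}   OUT={c, e, f}
  B5:   IN={c, f}   OUT={c, f}
  B6:   IN={c, f}   OUT={}

Merge at B5: OUT[B5] = IN[B6] = {c, f}
Applying B5's transfer function to that OUT value gives IN[B5] (row B5 above).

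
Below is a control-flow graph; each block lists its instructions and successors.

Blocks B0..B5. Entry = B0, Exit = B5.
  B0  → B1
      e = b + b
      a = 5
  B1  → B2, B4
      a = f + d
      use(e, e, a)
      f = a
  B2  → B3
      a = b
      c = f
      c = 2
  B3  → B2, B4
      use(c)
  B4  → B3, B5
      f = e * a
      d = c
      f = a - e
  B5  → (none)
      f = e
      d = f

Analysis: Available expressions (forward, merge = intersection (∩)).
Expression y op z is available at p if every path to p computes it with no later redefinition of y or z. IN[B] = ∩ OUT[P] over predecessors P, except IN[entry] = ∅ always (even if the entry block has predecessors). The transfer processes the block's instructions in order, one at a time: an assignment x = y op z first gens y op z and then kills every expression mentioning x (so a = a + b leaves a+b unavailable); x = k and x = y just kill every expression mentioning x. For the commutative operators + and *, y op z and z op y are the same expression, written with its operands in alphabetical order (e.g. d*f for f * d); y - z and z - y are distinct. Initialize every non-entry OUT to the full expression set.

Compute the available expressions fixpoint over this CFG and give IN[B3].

Answer: {b+b}

Derivation:
Fixpoint table:
  B0:   IN={}   OUT={b+b}
  B1:   IN={b+b}   OUT={b+b}
  B2:   IN={b+b}   OUT={b+b}
  B3:   IN={b+b}   OUT={b+b}
  B4:   IN={b+b}   OUT={a*e, a-e, b+b}
  B5:   IN={a*e, a-e, b+b}   OUT={a*e, a-e, b+b}

Merge at B3: IN[B3] = OUT[B2] ∩ OUT[B4] = {b+b}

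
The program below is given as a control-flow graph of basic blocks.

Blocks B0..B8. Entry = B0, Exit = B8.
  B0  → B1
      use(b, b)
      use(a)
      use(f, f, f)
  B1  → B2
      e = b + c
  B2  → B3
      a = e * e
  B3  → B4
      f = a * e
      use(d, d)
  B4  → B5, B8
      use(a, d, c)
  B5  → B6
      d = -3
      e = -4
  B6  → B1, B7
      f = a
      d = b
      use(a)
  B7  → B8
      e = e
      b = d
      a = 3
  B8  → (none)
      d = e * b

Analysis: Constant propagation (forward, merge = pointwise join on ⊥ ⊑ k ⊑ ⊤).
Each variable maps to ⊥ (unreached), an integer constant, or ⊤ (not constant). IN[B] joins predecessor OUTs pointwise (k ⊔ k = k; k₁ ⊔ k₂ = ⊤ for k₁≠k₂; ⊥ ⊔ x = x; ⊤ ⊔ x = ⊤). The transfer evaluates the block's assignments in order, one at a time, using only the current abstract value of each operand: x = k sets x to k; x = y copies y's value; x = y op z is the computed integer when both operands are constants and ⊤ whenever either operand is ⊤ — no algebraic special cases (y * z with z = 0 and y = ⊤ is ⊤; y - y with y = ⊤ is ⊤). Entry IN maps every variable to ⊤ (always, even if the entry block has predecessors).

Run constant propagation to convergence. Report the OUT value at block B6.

Answer: {a: ⊤, b: ⊤, c: ⊤, d: ⊤, e: -4, f: ⊤}

Trace:
Converged values:
  B0: | IN=(all ⊤) | OUT=(all ⊤)
  B1: | IN=(all ⊤) | OUT=(all ⊤)
  B2: | IN=(all ⊤) | OUT=(all ⊤)
  B3: | IN=(all ⊤) | OUT=(all ⊤)
  B4: | IN=(all ⊤) | OUT=(all ⊤)
  B5: | IN=(all ⊤) | OUT={d:-3, e:-4; rest ⊤}
  B6: | IN={d:-3, e:-4; rest ⊤} | OUT={e:-4; rest ⊤}
  B7: | IN={e:-4; rest ⊤} | OUT={a:3, e:-4; rest ⊤}
  B8: | IN=(all ⊤) | OUT=(all ⊤)

Merge at B6: IN[B6] = OUT[B5] = {a: ⊤, b: ⊤, c: ⊤, d: -3, e: -4, f: ⊤}
Applying B6's transfer function to that IN value gives OUT[B6] (row B6 above).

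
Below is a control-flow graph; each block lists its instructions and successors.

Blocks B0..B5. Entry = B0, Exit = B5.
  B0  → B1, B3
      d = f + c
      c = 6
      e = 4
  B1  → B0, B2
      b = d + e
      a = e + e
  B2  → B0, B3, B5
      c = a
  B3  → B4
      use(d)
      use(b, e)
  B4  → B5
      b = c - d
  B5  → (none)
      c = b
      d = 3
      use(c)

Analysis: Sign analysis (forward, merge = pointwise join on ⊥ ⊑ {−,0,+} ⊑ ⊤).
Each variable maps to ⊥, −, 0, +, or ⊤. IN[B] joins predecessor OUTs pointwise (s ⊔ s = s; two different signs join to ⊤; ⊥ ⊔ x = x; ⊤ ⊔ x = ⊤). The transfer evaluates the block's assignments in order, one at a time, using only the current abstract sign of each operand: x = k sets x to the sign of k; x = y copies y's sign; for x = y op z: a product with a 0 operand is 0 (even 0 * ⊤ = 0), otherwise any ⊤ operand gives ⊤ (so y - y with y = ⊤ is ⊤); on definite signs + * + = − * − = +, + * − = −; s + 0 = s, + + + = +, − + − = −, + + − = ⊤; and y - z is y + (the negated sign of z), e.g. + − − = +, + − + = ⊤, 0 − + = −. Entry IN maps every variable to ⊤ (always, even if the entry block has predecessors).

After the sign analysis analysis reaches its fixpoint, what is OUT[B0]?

Answer: {a: ⊤, b: ⊤, c: +, d: ⊤, e: +, f: ⊤}

Derivation:
Per-block solution:
  B0:  IN=(all ⊤)  OUT={c:+, e:+; rest ⊤}
  B1:  IN={c:+, e:+; rest ⊤}  OUT={a:+, c:+, e:+; rest ⊤}
  B2:  IN={a:+, c:+, e:+; rest ⊤}  OUT={a:+, c:+, e:+; rest ⊤}
  B3:  IN={c:+, e:+; rest ⊤}  OUT={c:+, e:+; rest ⊤}
  B4:  IN={c:+, e:+; rest ⊤}  OUT={c:+, e:+; rest ⊤}
  B5:  IN={c:+, e:+; rest ⊤}  OUT={d:+, e:+; rest ⊤}

Merge at B0 (entry node, so the boundary value (all ⊤) is joined with the incoming edge(s)): IN[B0] = (all ⊤) ⊔ OUT[B1] ⊔ OUT[B2] = {a: ⊤, b: ⊤, c: ⊤, d: ⊤, e: ⊤, f: ⊤}
Applying B0's transfer function to that IN value gives OUT[B0] (row B0 above).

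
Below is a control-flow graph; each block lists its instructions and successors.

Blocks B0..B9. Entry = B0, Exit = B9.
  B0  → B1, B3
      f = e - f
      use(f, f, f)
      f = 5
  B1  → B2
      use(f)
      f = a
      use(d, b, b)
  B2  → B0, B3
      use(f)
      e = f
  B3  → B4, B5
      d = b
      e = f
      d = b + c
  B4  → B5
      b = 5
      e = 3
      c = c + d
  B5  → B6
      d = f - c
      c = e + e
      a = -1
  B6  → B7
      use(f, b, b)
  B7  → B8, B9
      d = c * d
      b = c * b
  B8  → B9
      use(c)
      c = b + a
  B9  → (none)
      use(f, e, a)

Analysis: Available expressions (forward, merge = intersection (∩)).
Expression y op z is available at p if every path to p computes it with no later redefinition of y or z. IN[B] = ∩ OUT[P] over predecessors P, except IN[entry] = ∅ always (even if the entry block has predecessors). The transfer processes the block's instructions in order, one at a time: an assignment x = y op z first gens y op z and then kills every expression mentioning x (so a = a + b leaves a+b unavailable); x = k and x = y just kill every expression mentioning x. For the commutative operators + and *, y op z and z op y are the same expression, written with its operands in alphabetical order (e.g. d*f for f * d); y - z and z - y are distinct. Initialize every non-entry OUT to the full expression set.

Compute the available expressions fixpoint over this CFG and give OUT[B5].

Fixpoint table:
  B0: | IN={} | OUT={}
  B1: | IN={} | OUT={}
  B2: | IN={} | OUT={}
  B3: | IN={} | OUT={b+c}
  B4: | IN={b+c} | OUT={}
  B5: | IN={} | OUT={e+e}
  B6: | IN={e+e} | OUT={e+e}
  B7: | IN={e+e} | OUT={e+e}
  B8: | IN={e+e} | OUT={a+b, e+e}
  B9: | IN={e+e} | OUT={e+e}

Merge at B5: IN[B5] = OUT[B3] ∩ OUT[B4] = {}
Applying B5's transfer function to that IN value gives OUT[B5] (row B5 above).

Answer: {e+e}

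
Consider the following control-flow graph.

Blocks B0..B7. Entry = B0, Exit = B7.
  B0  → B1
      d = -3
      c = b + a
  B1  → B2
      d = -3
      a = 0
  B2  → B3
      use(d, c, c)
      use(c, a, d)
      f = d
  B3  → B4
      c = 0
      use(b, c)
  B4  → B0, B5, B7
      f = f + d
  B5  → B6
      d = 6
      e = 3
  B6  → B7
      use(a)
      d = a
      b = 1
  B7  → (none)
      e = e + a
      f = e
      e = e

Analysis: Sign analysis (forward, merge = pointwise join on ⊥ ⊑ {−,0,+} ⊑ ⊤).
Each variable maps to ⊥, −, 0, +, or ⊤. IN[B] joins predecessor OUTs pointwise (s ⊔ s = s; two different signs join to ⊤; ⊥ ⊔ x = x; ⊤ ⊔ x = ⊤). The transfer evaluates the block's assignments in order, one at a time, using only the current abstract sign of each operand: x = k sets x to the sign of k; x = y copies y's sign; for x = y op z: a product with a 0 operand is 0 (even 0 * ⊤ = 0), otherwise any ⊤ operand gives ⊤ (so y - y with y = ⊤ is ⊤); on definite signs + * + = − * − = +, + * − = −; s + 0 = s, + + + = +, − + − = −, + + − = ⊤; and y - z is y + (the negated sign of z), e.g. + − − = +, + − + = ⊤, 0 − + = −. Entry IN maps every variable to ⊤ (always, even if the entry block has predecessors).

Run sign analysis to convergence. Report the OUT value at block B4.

Fixpoint table:
  B0:  IN=(all ⊤)  OUT={d:-; rest ⊤}
  B1:  IN={d:-; rest ⊤}  OUT={a:0, d:-; rest ⊤}
  B2:  IN={a:0, d:-; rest ⊤}  OUT={a:0, d:-, f:-; rest ⊤}
  B3:  IN={a:0, d:-, f:-; rest ⊤}  OUT={a:0, c:0, d:-, f:-; rest ⊤}
  B4:  IN={a:0, c:0, d:-, f:-; rest ⊤}  OUT={a:0, c:0, d:-, f:-; rest ⊤}
  B5:  IN={a:0, c:0, d:-, f:-; rest ⊤}  OUT={a:0, c:0, d:+, e:+, f:-; rest ⊤}
  B6:  IN={a:0, c:0, d:+, e:+, f:-; rest ⊤}  OUT={a:0, b:+, c:0, d:0, e:+, f:-; rest ⊤}
  B7:  IN={a:0, c:0, f:-; rest ⊤}  OUT={a:0, c:0; rest ⊤}

Merge at B4: IN[B4] = OUT[B3] = {a: 0, b: ⊤, c: 0, d: -, e: ⊤, f: -}
Applying B4's transfer function to that IN value gives OUT[B4] (row B4 above).

Answer: {a: 0, b: ⊤, c: 0, d: -, e: ⊤, f: -}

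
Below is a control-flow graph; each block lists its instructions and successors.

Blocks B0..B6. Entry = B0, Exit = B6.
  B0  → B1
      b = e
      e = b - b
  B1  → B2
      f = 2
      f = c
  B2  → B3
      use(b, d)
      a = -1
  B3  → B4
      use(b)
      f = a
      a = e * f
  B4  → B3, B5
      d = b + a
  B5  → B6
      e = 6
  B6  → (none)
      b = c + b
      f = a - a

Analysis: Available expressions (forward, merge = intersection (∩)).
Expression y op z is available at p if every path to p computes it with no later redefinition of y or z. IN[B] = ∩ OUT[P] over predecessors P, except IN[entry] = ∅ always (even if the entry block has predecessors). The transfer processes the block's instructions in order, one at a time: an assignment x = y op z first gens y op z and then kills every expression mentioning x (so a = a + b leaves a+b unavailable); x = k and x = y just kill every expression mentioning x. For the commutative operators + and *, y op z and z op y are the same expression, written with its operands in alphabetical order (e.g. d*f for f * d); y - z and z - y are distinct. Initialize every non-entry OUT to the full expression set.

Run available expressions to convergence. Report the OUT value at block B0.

Fixpoint table:
  B0:  IN={}  OUT={b-b}
  B1:  IN={b-b}  OUT={b-b}
  B2:  IN={b-b}  OUT={b-b}
  B3:  IN={b-b}  OUT={b-b, e*f}
  B4:  IN={b-b, e*f}  OUT={a+b, b-b, e*f}
  B5:  IN={a+b, b-b, e*f}  OUT={a+b, b-b}
  B6:  IN={a+b, b-b}  OUT={a-a}

B0 is the boundary node: IN[B0] = {}
Applying B0's transfer function to that IN value gives OUT[B0] (row B0 above).

Answer: {b-b}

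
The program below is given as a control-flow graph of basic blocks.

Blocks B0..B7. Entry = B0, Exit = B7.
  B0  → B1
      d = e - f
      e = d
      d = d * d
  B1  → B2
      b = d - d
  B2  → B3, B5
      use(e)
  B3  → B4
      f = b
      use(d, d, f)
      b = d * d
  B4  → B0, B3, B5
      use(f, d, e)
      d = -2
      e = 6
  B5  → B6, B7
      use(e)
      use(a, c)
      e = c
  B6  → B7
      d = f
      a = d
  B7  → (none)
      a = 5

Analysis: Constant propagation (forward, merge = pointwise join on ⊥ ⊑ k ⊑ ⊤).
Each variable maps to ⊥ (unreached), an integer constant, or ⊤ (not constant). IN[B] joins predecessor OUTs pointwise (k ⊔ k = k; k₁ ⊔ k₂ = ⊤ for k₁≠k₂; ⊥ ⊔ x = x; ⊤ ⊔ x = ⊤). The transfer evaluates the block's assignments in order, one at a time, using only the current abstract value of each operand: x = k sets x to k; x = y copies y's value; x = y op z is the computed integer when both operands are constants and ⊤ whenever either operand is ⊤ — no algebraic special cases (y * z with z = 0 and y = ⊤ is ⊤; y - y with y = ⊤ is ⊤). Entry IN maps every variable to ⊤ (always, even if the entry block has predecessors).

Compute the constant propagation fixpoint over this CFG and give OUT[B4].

Answer: {a: ⊤, b: ⊤, c: ⊤, d: -2, e: 6, f: ⊤}

Trace:
Per-block solution:
  B0: | IN=(all ⊤) | OUT=(all ⊤)
  B1: | IN=(all ⊤) | OUT=(all ⊤)
  B2: | IN=(all ⊤) | OUT=(all ⊤)
  B3: | IN=(all ⊤) | OUT=(all ⊤)
  B4: | IN=(all ⊤) | OUT={d:-2, e:6; rest ⊤}
  B5: | IN=(all ⊤) | OUT=(all ⊤)
  B6: | IN=(all ⊤) | OUT=(all ⊤)
  B7: | IN=(all ⊤) | OUT={a:5; rest ⊤}

Merge at B4: IN[B4] = OUT[B3] = {a: ⊤, b: ⊤, c: ⊤, d: ⊤, e: ⊤, f: ⊤}
Applying B4's transfer function to that IN value gives OUT[B4] (row B4 above).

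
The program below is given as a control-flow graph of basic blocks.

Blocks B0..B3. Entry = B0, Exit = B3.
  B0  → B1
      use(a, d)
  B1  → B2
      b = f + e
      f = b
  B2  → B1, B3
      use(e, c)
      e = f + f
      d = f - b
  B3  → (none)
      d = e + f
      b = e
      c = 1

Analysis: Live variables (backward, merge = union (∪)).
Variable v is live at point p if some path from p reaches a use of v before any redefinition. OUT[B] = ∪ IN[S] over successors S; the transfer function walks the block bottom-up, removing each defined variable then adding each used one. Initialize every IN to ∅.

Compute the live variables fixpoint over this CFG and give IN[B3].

Answer: {e, f}

Trace:
Per-block solution:
  B0:  IN={a, c, d, e, f}  OUT={c, e, f}
  B1:  IN={c, e, f}  OUT={b, c, e, f}
  B2:  IN={b, c, e, f}  OUT={c, e, f}
  B3:  IN={e, f}  OUT={}

B3 is the boundary node: OUT[B3] = {}
Applying B3's transfer function to that OUT value gives IN[B3] (row B3 above).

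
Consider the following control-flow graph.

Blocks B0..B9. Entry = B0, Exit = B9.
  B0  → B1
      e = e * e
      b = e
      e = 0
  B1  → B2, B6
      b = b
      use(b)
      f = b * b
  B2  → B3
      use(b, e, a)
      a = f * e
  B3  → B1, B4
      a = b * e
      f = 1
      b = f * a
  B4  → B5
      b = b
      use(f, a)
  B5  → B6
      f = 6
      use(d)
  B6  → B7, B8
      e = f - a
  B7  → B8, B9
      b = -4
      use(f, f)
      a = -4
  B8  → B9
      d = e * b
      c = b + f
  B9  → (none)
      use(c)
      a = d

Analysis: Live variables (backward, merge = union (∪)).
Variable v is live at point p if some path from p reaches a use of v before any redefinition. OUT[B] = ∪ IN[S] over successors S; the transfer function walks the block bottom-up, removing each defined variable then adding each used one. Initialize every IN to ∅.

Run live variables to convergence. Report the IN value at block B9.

Answer: {c, d}

Derivation:
Fixpoint table:
  B0: | IN={a, c, d, e} | OUT={a, b, c, d, e}
  B1: | IN={a, b, c, d, e} | OUT={a, b, c, d, e, f}
  B2: | IN={a, b, c, d, e, f} | OUT={b, c, d, e}
  B3: | IN={b, c, d, e} | OUT={a, b, c, d, e, f}
  B4: | IN={a, b, c, d, f} | OUT={a, b, c, d}
  B5: | IN={a, b, c, d} | OUT={a, b, c, d, f}
  B6: | IN={a, b, c, d, f} | OUT={b, c, d, e, f}
  B7: | IN={c, d, e, f} | OUT={b, c, d, e, f}
  B8: | IN={b, e, f} | OUT={c, d}
  B9: | IN={c, d} | OUT={}

B9 is the boundary node: OUT[B9] = {}
Applying B9's transfer function to that OUT value gives IN[B9] (row B9 above).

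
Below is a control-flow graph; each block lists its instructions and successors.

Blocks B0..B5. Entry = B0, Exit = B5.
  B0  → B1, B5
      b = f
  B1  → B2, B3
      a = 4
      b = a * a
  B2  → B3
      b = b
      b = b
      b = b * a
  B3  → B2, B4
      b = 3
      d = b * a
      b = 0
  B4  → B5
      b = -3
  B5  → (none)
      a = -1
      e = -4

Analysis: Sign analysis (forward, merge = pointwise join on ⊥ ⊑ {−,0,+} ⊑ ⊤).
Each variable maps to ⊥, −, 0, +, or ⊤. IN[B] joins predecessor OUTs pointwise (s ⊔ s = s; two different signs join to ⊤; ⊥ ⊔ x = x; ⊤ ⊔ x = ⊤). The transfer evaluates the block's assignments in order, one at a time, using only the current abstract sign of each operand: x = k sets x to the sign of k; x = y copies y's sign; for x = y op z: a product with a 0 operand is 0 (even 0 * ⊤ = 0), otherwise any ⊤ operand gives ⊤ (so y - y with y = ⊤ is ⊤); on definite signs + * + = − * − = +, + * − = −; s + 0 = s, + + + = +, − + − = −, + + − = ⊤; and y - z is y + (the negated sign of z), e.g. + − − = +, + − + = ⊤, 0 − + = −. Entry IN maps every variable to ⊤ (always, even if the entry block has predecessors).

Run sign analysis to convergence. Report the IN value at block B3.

Converged values:
  B0:   IN=(all ⊤)   OUT=(all ⊤)
  B1:   IN=(all ⊤)   OUT={a:+, b:+; rest ⊤}
  B2:   IN={a:+; rest ⊤}   OUT={a:+; rest ⊤}
  B3:   IN={a:+; rest ⊤}   OUT={a:+, b:0, d:+; rest ⊤}
  B4:   IN={a:+, b:0, d:+; rest ⊤}   OUT={a:+, b:-, d:+; rest ⊤}
  B5:   IN=(all ⊤)   OUT={a:-, e:-; rest ⊤}

Merge at B3: IN[B3] = OUT[B1] ⊔ OUT[B2] = {a: +, b: ⊤, c: ⊤, d: ⊤, e: ⊤, f: ⊤}

Answer: {a: +, b: ⊤, c: ⊤, d: ⊤, e: ⊤, f: ⊤}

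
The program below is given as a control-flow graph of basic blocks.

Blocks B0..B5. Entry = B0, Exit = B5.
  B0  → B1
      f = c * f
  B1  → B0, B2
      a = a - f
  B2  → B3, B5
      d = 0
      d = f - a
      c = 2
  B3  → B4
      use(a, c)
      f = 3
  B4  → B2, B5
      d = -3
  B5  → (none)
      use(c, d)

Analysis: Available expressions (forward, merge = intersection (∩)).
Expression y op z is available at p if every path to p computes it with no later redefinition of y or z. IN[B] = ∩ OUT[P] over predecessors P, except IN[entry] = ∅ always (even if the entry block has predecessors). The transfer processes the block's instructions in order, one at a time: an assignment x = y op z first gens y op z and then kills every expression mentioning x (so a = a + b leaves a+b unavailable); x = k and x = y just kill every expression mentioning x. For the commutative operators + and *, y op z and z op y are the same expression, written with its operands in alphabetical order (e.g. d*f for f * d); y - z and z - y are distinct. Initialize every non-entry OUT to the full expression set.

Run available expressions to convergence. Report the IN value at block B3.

Answer: {f-a}

Trace:
Per-block solution:
  B0:  IN={}  OUT={}
  B1:  IN={}  OUT={}
  B2:  IN={}  OUT={f-a}
  B3:  IN={f-a}  OUT={}
  B4:  IN={}  OUT={}
  B5:  IN={}  OUT={}

Merge at B3: IN[B3] = OUT[B2] = {f-a}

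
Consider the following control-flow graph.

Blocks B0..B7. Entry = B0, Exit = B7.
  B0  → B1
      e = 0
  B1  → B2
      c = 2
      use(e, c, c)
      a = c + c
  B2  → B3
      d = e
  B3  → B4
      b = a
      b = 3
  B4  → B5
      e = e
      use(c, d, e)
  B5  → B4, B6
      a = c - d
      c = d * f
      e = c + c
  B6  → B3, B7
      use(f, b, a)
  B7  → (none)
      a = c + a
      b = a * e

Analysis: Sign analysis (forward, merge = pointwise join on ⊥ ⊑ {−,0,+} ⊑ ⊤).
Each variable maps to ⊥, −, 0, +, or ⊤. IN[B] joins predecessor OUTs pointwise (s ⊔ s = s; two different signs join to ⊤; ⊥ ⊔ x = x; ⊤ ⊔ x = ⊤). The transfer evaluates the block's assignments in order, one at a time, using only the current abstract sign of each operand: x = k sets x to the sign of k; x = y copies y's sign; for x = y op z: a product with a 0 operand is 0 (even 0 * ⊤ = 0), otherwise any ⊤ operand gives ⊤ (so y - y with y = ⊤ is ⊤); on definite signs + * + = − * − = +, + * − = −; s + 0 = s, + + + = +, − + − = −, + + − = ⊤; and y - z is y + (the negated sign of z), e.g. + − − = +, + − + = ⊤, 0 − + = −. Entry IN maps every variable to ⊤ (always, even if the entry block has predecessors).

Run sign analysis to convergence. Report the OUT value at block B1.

Answer: {a: +, b: ⊤, c: +, d: ⊤, e: 0, f: ⊤}

Trace:
Fixpoint table:
  B0:  IN=(all ⊤)  OUT={e:0; rest ⊤}
  B1:  IN={e:0; rest ⊤}  OUT={a:+, c:+, e:0; rest ⊤}
  B2:  IN={a:+, c:+, e:0; rest ⊤}  OUT={a:+, c:+, d:0, e:0; rest ⊤}
  B3:  IN={d:0, e:0; rest ⊤}  OUT={b:+, d:0, e:0; rest ⊤}
  B4:  IN={b:+, d:0, e:0; rest ⊤}  OUT={b:+, d:0, e:0; rest ⊤}
  B5:  IN={b:+, d:0, e:0; rest ⊤}  OUT={b:+, c:0, d:0, e:0; rest ⊤}
  B6:  IN={b:+, c:0, d:0, e:0; rest ⊤}  OUT={b:+, c:0, d:0, e:0; rest ⊤}
  B7:  IN={b:+, c:0, d:0, e:0; rest ⊤}  OUT={b:0, c:0, d:0, e:0; rest ⊤}

Merge at B1: IN[B1] = OUT[B0] = {a: ⊤, b: ⊤, c: ⊤, d: ⊤, e: 0, f: ⊤}
Applying B1's transfer function to that IN value gives OUT[B1] (row B1 above).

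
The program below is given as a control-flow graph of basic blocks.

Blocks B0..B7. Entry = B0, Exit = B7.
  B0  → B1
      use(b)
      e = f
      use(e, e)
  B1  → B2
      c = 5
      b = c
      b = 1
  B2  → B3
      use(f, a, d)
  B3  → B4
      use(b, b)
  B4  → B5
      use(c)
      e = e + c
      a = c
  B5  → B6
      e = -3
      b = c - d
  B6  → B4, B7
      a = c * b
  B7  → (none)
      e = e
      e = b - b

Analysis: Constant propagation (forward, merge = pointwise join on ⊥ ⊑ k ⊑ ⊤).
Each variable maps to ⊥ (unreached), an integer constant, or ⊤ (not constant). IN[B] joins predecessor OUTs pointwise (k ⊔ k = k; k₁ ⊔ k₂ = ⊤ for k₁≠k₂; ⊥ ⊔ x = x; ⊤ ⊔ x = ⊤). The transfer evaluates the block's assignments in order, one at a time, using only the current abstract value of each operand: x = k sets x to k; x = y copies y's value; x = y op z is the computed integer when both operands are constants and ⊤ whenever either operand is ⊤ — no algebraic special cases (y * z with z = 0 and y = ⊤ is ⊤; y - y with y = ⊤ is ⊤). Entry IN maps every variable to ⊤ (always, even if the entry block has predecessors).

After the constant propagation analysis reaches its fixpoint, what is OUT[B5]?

Answer: {a: 5, b: ⊤, c: 5, d: ⊤, e: -3, f: ⊤}

Trace:
Converged values:
  B0:  IN=(all ⊤)  OUT=(all ⊤)
  B1:  IN=(all ⊤)  OUT={b:1, c:5; rest ⊤}
  B2:  IN={b:1, c:5; rest ⊤}  OUT={b:1, c:5; rest ⊤}
  B3:  IN={b:1, c:5; rest ⊤}  OUT={b:1, c:5; rest ⊤}
  B4:  IN={c:5; rest ⊤}  OUT={a:5, c:5; rest ⊤}
  B5:  IN={a:5, c:5; rest ⊤}  OUT={a:5, c:5, e:-3; rest ⊤}
  B6:  IN={a:5, c:5, e:-3; rest ⊤}  OUT={c:5, e:-3; rest ⊤}
  B7:  IN={c:5, e:-3; rest ⊤}  OUT={c:5; rest ⊤}

Merge at B5: IN[B5] = OUT[B4] = {a: 5, b: ⊤, c: 5, d: ⊤, e: ⊤, f: ⊤}
Applying B5's transfer function to that IN value gives OUT[B5] (row B5 above).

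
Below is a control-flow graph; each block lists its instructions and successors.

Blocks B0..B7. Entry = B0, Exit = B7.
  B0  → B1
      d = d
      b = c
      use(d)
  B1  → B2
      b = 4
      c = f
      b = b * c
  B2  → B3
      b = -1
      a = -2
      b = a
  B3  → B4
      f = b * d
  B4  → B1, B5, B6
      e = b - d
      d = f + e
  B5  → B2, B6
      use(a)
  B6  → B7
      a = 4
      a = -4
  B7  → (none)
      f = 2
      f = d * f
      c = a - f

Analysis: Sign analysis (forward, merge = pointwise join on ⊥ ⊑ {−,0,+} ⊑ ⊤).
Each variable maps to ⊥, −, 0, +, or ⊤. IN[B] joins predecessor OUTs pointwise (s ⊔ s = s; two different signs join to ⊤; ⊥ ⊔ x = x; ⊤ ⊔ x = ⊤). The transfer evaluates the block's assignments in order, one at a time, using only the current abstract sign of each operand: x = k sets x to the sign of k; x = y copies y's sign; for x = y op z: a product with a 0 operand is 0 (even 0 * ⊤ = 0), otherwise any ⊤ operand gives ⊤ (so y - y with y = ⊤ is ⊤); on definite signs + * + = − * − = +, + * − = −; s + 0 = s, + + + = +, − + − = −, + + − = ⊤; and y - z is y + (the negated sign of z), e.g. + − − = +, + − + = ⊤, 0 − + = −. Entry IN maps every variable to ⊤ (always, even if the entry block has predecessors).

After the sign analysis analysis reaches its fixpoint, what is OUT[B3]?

Fixpoint table:
  B0:  IN=(all ⊤)  OUT=(all ⊤)
  B1:  IN=(all ⊤)  OUT=(all ⊤)
  B2:  IN=(all ⊤)  OUT={a:-, b:-; rest ⊤}
  B3:  IN={a:-, b:-; rest ⊤}  OUT={a:-, b:-; rest ⊤}
  B4:  IN={a:-, b:-; rest ⊤}  OUT={a:-, b:-; rest ⊤}
  B5:  IN={a:-, b:-; rest ⊤}  OUT={a:-, b:-; rest ⊤}
  B6:  IN={a:-, b:-; rest ⊤}  OUT={a:-, b:-; rest ⊤}
  B7:  IN={a:-, b:-; rest ⊤}  OUT={a:-, b:-; rest ⊤}

Merge at B3: IN[B3] = OUT[B2] = {a: -, b: -, c: ⊤, d: ⊤, e: ⊤, f: ⊤}
Applying B3's transfer function to that IN value gives OUT[B3] (row B3 above).

Answer: {a: -, b: -, c: ⊤, d: ⊤, e: ⊤, f: ⊤}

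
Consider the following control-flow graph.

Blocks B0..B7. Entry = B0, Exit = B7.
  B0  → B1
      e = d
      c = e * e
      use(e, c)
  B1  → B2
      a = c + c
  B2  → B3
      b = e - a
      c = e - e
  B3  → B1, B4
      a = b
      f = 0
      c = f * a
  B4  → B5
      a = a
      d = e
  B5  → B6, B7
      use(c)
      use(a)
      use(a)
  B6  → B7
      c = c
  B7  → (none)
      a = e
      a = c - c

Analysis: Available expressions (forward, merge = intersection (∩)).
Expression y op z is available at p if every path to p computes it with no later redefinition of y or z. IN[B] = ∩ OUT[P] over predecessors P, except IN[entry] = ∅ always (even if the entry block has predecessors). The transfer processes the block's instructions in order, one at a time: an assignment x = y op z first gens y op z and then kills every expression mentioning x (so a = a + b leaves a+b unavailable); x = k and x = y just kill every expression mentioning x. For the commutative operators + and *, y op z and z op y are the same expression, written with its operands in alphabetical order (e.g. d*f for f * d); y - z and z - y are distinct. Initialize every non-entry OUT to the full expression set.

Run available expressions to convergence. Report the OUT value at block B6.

Converged values:
  B0:   IN={}   OUT={e*e}
  B1:   IN={e*e}   OUT={c+c, e*e}
  B2:   IN={c+c, e*e}   OUT={e*e, e-a, e-e}
  B3:   IN={e*e, e-a, e-e}   OUT={a*f, e*e, e-e}
  B4:   IN={a*f, e*e, e-e}   OUT={e*e, e-e}
  B5:   IN={e*e, e-e}   OUT={e*e, e-e}
  B6:   IN={e*e, e-e}   OUT={e*e, e-e}
  B7:   IN={e*e, e-e}   OUT={c-c, e*e, e-e}

Merge at B6: IN[B6] = OUT[B5] = {e*e, e-e}
Applying B6's transfer function to that IN value gives OUT[B6] (row B6 above).

Answer: {e*e, e-e}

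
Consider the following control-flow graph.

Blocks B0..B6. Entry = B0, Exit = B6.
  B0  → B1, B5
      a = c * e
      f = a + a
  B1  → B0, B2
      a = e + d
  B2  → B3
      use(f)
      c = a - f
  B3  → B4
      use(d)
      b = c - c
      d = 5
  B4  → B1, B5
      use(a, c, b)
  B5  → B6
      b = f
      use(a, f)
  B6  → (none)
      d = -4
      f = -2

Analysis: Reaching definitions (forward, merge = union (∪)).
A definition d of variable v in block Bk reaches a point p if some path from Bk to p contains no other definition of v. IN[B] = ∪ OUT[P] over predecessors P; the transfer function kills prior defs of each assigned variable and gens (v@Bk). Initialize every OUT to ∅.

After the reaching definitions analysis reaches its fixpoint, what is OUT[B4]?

Per-block solution:
  B0:   IN={a@B1, b@B3, c@B2, d@B3, f@B0}   OUT={a@B0, b@B3, c@B2, d@B3, f@B0}
  B1:   IN={a@B0, a@B1, b@B3, c@B2, d@B3, f@B0}   OUT={a@B1, b@B3, c@B2, d@B3, f@B0}
  B2:   IN={a@B1, b@B3, c@B2, d@B3, f@B0}   OUT={a@B1, b@B3, c@B2, d@B3, f@B0}
  B3:   IN={a@B1, b@B3, c@B2, d@B3, f@B0}   OUT={a@B1, b@B3, c@B2, d@B3, f@B0}
  B4:   IN={a@B1, b@B3, c@B2, d@B3, f@B0}   OUT={a@B1, b@B3, c@B2, d@B3, f@B0}
  B5:   IN={a@B0, a@B1, b@B3, c@B2, d@B3, f@B0}   OUT={a@B0, a@B1, b@B5, c@B2, d@B3, f@B0}
  B6:   IN={a@B0, a@B1, b@B5, c@B2, d@B3, f@B0}   OUT={a@B0, a@B1, b@B5, c@B2, d@B6, f@B6}

Merge at B4: IN[B4] = OUT[B3] = {a@B1, b@B3, c@B2, d@B3, f@B0}
Applying B4's transfer function to that IN value gives OUT[B4] (row B4 above).

Answer: {a@B1, b@B3, c@B2, d@B3, f@B0}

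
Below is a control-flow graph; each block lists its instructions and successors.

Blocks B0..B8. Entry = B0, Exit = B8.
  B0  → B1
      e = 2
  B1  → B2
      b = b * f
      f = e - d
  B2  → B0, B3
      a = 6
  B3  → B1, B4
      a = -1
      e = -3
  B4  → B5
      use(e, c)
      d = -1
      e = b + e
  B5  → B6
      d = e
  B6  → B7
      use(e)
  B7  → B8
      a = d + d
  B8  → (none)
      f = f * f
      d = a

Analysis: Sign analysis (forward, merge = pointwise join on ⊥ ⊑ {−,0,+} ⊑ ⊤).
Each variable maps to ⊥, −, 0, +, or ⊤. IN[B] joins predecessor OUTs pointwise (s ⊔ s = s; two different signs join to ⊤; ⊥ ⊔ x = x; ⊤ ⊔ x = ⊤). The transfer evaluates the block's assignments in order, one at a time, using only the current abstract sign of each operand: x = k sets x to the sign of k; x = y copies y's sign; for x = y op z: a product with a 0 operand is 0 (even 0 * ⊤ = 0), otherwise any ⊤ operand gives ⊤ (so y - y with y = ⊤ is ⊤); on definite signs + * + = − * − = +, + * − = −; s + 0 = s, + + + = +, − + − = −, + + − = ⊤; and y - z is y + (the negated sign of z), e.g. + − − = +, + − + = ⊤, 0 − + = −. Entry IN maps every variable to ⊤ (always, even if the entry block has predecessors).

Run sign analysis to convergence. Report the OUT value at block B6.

Answer: {a: -, b: ⊤, c: ⊤, d: ⊤, e: ⊤, f: ⊤}

Trace:
Fixpoint table:
  B0:   IN=(all ⊤)   OUT={e:+; rest ⊤}
  B1:   IN=(all ⊤)   OUT=(all ⊤)
  B2:   IN=(all ⊤)   OUT={a:+; rest ⊤}
  B3:   IN={a:+; rest ⊤}   OUT={a:-, e:-; rest ⊤}
  B4:   IN={a:-, e:-; rest ⊤}   OUT={a:-, d:-; rest ⊤}
  B5:   IN={a:-, d:-; rest ⊤}   OUT={a:-; rest ⊤}
  B6:   IN={a:-; rest ⊤}   OUT={a:-; rest ⊤}
  B7:   IN={a:-; rest ⊤}   OUT=(all ⊤)
  B8:   IN=(all ⊤)   OUT=(all ⊤)

Merge at B6: IN[B6] = OUT[B5] = {a: -, b: ⊤, c: ⊤, d: ⊤, e: ⊤, f: ⊤}
Applying B6's transfer function to that IN value gives OUT[B6] (row B6 above).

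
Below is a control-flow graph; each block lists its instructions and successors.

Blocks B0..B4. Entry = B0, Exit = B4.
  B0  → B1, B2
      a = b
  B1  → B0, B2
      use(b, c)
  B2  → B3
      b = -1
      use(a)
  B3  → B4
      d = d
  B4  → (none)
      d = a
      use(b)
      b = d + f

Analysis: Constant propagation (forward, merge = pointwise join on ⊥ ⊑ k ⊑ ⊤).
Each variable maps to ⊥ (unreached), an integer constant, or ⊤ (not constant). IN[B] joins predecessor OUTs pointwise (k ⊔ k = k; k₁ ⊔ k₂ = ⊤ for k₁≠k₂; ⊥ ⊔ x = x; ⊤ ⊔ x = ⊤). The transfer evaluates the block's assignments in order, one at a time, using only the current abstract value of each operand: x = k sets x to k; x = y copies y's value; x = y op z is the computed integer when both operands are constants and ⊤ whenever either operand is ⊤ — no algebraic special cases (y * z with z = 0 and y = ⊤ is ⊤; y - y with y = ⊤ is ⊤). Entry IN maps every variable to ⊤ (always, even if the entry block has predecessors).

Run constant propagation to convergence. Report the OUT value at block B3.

Answer: {a: ⊤, b: -1, c: ⊤, d: ⊤, e: ⊤, f: ⊤}

Derivation:
Fixpoint table:
  B0: | IN=(all ⊤) | OUT=(all ⊤)
  B1: | IN=(all ⊤) | OUT=(all ⊤)
  B2: | IN=(all ⊤) | OUT={b:-1; rest ⊤}
  B3: | IN={b:-1; rest ⊤} | OUT={b:-1; rest ⊤}
  B4: | IN={b:-1; rest ⊤} | OUT=(all ⊤)

Merge at B3: IN[B3] = OUT[B2] = {a: ⊤, b: -1, c: ⊤, d: ⊤, e: ⊤, f: ⊤}
Applying B3's transfer function to that IN value gives OUT[B3] (row B3 above).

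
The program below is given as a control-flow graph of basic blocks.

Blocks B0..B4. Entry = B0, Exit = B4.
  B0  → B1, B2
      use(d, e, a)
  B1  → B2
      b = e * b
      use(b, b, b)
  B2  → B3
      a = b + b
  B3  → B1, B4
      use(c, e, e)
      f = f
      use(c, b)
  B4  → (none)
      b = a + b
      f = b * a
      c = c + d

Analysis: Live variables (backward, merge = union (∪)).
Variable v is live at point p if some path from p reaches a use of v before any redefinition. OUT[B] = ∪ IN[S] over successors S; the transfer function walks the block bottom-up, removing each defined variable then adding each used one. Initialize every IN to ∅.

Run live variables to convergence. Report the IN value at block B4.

Answer: {a, b, c, d}

Trace:
Converged values:
  B0:  IN={a, b, c, d, e, f}  OUT={b, c, d, e, f}
  B1:  IN={b, c, d, e, f}  OUT={b, c, d, e, f}
  B2:  IN={b, c, d, e, f}  OUT={a, b, c, d, e, f}
  B3:  IN={a, b, c, d, e, f}  OUT={a, b, c, d, e, f}
  B4:  IN={a, b, c, d}  OUT={}

B4 is the boundary node: OUT[B4] = {}
Applying B4's transfer function to that OUT value gives IN[B4] (row B4 above).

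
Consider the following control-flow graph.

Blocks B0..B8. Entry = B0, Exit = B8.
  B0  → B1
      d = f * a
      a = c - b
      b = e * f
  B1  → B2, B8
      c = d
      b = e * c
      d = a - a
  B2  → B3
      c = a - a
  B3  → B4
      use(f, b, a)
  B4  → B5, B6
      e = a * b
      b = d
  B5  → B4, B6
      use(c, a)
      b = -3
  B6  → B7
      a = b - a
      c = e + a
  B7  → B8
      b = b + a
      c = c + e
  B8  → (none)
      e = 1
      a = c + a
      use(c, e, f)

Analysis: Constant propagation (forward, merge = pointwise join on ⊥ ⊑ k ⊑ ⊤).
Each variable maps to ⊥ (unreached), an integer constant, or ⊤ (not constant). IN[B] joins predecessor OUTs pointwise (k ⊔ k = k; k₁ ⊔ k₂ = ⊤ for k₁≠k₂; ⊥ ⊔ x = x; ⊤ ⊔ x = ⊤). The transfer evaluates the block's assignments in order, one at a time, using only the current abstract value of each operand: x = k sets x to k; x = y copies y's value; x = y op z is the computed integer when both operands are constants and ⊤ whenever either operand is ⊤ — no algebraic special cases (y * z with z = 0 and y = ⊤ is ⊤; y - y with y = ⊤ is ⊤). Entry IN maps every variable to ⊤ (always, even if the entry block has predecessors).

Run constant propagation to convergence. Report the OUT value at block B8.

Fixpoint table:
  B0:   IN=(all ⊤)   OUT=(all ⊤)
  B1:   IN=(all ⊤)   OUT=(all ⊤)
  B2:   IN=(all ⊤)   OUT=(all ⊤)
  B3:   IN=(all ⊤)   OUT=(all ⊤)
  B4:   IN=(all ⊤)   OUT=(all ⊤)
  B5:   IN=(all ⊤)   OUT={b:-3; rest ⊤}
  B6:   IN=(all ⊤)   OUT=(all ⊤)
  B7:   IN=(all ⊤)   OUT=(all ⊤)
  B8:   IN=(all ⊤)   OUT={e:1; rest ⊤}

Merge at B8: IN[B8] = OUT[B1] ⊔ OUT[B7] = {a: ⊤, b: ⊤, c: ⊤, d: ⊤, e: ⊤, f: ⊤}
Applying B8's transfer function to that IN value gives OUT[B8] (row B8 above).

Answer: {a: ⊤, b: ⊤, c: ⊤, d: ⊤, e: 1, f: ⊤}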